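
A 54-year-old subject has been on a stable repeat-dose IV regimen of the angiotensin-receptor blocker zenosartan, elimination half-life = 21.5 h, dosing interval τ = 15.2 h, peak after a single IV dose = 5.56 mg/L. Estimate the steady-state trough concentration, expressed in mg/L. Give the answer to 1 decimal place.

k = ln2 / t½ = 0.693147 / 21.5 = 0.03224 h⁻¹
e^(−kτ) = e^(−0.03224 × 15.2) = 0.6126
Accumulation ratio R = 1 / (1 − e^(−kτ)) = 1 / (1 − 0.6126) = 2.581
Steady-state trough = C₀ × R × e^(−kτ) = 5.56 × 2.581 × 0.6126 = 8.791 mg/L

8.8 mg/L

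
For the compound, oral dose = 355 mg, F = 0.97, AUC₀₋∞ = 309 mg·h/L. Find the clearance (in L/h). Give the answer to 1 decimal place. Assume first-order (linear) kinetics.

CL = F·Dose / AUC = 0.97 × 355 / 309 = 1.114 L/h

1.1 L/h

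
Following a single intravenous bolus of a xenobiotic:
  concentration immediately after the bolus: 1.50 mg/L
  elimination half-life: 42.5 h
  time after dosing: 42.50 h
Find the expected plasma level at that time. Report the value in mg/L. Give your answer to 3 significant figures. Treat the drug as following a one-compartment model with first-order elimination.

0.750 mg/L

k = ln2 / t½ = 0.693147 / 42.5 = 0.01631 h⁻¹
t / t½ = 42.50 / 42.5 = 1 half-lives
C = C₀ × (1/2)^1 = 1.500 × 0.5000 = 0.7500 mg/L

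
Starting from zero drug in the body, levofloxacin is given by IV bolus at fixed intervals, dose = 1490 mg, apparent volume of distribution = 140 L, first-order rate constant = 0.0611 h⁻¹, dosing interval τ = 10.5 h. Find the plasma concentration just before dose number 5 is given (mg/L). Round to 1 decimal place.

10.9 mg/L

C₀ per dose = Dose / Vd = 1490 / 140 = 10.64 mg/L
Fraction remaining after one interval: r = e^(−kτ) = e^(−0.06110 × 10.5) = 0.5265
Before dose 5, 4 doses have been given (aged 1τ, 2τ, 3τ, 4τ).
C_trough = C₀ × (r + r² + … + r^4) = C₀ × r(1−r^4)/(1−r)
        = 10.64 × 0.5265 × (1 − 0.07684) / (1 − 0.5265) = 10.92 mg/L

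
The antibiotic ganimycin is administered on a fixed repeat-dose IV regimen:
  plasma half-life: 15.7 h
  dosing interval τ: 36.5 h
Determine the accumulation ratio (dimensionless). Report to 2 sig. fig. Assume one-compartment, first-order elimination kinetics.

k = ln2 / t½ = 0.693147 / 15.7 = 0.04415 h⁻¹
e^(−kτ) = e^(−0.04415 × 36.5) = 0.1996
Accumulation ratio R = 1 / (1 − e^(−kτ)) = 1 / (1 − 0.1996) = 1.249

1.2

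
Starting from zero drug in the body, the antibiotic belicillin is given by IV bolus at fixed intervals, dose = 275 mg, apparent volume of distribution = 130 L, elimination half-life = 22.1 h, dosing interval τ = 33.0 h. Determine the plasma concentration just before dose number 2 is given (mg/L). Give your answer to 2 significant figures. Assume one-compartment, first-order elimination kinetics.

0.75 mg/L

C₀ per dose = Dose / Vd = 275 / 130 = 2.115 mg/L
k = ln2 / t½ = 0.693147 / 22.1 = 0.03136 h⁻¹
Fraction remaining after one interval: r = e^(−kτ) = e^(−0.03136 × 33.0) = 0.3553
Before dose 2, 1 dose has been given (aged 1τ).
C_trough = C₀ × r = 2.115 × 0.3553 = 0.7515 mg/L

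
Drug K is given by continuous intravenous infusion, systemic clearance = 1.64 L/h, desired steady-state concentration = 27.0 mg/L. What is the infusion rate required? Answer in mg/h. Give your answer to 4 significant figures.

At steady state, infusion rate R₀ = Css × CL = 27.0 × 1.640 = 44.28 mg/h

44.28 mg/h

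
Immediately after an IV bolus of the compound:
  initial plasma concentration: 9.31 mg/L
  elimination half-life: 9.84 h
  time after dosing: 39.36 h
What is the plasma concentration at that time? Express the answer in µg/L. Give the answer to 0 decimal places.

k = ln2 / t½ = 0.693147 / 9.84 = 0.07044 h⁻¹
t / t½ = 39.36 / 9.84 = 4 half-lives
C = C₀ × (1/2)^4 = 9.310 × 0.06250 = 0.5819 mg/L
Convert: 0.5819 mg/L × 1000 = 581.9 µg/L

582 µg/L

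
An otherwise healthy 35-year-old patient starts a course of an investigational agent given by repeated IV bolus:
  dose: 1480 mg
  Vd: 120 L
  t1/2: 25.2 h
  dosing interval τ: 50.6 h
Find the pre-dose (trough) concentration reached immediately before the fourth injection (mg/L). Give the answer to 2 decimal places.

4.02 mg/L

C₀ per dose = Dose / Vd = 1480 / 120 = 12.33 mg/L
k = ln2 / t½ = 0.693147 / 25.2 = 0.02751 h⁻¹
Fraction remaining after one interval: r = e^(−kτ) = e^(−0.02751 × 50.6) = 0.2486
Before dose 4, 3 doses have been given (aged 1τ, 2τ, 3τ).
C_trough = C₀ × (r + r² + … + r^3) = C₀ × r(1−r^3)/(1−r)
        = 12.33 × 0.2486 × (1 − 0.01536) / (1 − 0.2486) = 4.017 mg/L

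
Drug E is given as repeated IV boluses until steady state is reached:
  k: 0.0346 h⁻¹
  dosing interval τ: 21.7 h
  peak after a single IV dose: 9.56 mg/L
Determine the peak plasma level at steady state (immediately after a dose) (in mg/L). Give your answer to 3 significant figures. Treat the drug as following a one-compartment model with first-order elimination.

e^(−kτ) = e^(−0.03460 × 21.7) = 0.4720
Accumulation ratio R = 1 / (1 − e^(−kτ)) = 1 / (1 − 0.4720) = 1.894
Steady-state peak = C₀ × R = 9.56 × 1.894 = 18.11 mg/L

18.1 mg/L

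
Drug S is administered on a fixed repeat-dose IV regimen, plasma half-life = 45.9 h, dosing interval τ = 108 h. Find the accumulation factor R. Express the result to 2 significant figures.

1.2

k = ln2 / t½ = 0.693147 / 45.9 = 0.01510 h⁻¹
e^(−kτ) = e^(−0.01510 × 108) = 0.1958
Accumulation ratio R = 1 / (1 − e^(−kτ)) = 1 / (1 − 0.1958) = 1.243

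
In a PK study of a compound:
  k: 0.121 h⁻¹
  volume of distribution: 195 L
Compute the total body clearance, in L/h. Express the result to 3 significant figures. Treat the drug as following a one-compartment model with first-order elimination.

23.6 L/h

CL = k × Vd = 0.121 × 195 = 23.60 L/h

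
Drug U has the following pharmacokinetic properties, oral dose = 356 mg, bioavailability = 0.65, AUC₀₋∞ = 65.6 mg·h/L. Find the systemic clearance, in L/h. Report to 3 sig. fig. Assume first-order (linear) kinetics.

3.53 L/h

CL = F·Dose / AUC = 0.65 × 356 / 65.6 = 3.527 L/h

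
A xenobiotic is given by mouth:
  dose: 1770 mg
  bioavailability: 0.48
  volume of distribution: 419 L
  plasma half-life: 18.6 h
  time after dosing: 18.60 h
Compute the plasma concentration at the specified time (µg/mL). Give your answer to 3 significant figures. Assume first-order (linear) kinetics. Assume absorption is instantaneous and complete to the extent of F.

Amount reaching circulation = F × Dose = 0.48 × 1770 = 849.6 mg
C₀ = F·Dose / Vd = 849.6 / 419 = 2.028 mg/L
k = ln2 / t½ = 0.693147 / 18.6 = 0.03727 h⁻¹
t / t½ = 18.60 / 18.6 = 1 half-lives
C = C₀ × (1/2)^1 = 2.028 × 0.5000 = 1.014 mg/L
(1.014 mg/L = 1.014 µg/mL)

1.01 µg/mL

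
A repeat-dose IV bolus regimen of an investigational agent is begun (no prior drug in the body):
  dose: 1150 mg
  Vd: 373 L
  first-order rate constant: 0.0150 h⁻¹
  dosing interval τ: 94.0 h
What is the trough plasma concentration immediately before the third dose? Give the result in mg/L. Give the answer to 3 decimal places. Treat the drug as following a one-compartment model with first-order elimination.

C₀ per dose = Dose / Vd = 1150 / 373 = 3.083 mg/L
Fraction remaining after one interval: r = e^(−kτ) = e^(−0.01500 × 94.0) = 0.2441
Before dose 3, 2 doses have been given (aged 1τ, 2τ).
C_trough = C₀ × (r + r²) = 3.083 × (0.2441 + 0.05958) = 0.9362 mg/L

0.936 mg/L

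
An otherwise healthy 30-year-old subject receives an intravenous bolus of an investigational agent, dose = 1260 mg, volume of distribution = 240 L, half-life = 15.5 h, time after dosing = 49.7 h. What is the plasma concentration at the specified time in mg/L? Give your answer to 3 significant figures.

0.569 mg/L

C₀ = Dose / Vd = 1260 / 240 = 5.250 mg/L
k = ln2 / t½ = 0.693147 / 15.5 = 0.04472 h⁻¹
C = C₀ · e^(−k·t) = 5.250 × e^(−0.04472 × 49.7)
  = 5.250 × 0.1083 = 0.5686 mg/L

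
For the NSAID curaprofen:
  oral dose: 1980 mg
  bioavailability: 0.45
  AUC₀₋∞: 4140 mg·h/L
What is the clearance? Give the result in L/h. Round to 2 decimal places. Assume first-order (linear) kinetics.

0.22 L/h

CL = F·Dose / AUC = 0.45 × 1980 / 4140 = 0.2152 L/h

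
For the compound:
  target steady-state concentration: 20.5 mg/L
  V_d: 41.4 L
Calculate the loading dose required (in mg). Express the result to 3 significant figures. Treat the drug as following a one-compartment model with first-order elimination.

LD = Css × Vd = 20.5 × 41.4 = 848.7 mg

849 mg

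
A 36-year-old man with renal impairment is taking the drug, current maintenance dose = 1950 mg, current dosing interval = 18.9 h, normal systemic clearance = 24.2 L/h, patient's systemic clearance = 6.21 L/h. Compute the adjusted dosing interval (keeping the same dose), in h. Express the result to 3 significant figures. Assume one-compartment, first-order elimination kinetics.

73.7 h

To keep the same average steady-state level, dosing rate must scale with clearance.
CL ratio = 6.21 / 24.2 = 0.2566
New interval (same dose) = 18.9 / 0.2566 = 73.66 h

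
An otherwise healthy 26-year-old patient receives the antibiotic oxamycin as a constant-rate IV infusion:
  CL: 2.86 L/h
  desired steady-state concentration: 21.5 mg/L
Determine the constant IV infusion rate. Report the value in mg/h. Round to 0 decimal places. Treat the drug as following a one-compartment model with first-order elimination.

At steady state, infusion rate R₀ = Css × CL = 21.5 × 2.860 = 61.49 mg/h

61 mg/h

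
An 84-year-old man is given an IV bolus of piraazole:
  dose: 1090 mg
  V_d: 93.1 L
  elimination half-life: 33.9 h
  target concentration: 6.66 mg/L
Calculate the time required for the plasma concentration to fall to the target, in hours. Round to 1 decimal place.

C₀ = Dose / Vd = 1090 / 93.1 = 11.71 mg/L
k = ln2 / t½ = 0.693147 / 33.9 = 0.02045 h⁻¹
t = ln(C₀ / C) / k = ln(11.71 / 6.66) / 0.02045
  = ln(1.758) / 0.02045 = 0.5642 / 0.02045 = 27.59 h

27.6 h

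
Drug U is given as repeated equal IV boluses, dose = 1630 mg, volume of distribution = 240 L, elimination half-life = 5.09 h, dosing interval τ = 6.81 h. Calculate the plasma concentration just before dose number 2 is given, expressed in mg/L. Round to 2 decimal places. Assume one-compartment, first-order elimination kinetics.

2.69 mg/L

C₀ per dose = Dose / Vd = 1630 / 240 = 6.792 mg/L
k = ln2 / t½ = 0.693147 / 5.09 = 0.1362 h⁻¹
Fraction remaining after one interval: r = e^(−kτ) = e^(−0.1362 × 6.81) = 0.3955
Before dose 2, 1 dose has been given (aged 1τ).
C_trough = C₀ × r = 6.792 × 0.3955 = 2.686 mg/L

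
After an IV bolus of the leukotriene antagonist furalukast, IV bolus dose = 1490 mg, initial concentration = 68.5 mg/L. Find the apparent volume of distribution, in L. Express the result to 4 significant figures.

Vd = Dose / C₀ = 1490 / 68.5 = 21.75 L

21.75 L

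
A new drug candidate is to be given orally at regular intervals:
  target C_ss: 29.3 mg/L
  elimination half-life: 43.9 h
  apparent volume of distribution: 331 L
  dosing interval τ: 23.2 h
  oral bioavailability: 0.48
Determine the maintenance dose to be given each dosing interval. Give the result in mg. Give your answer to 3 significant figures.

k = ln2 / t½ = 0.693147 / 43.9 = 0.01579 h⁻¹
CL = k × Vd = 0.01579 × 331 = 5.226 L/h
At steady state, F × (Dose/τ) = Css × CL.
Dose = Css × CL × τ / F = 29.3 × 5.226 × 23.2 / 0.48 = 7401 mg

7400 mg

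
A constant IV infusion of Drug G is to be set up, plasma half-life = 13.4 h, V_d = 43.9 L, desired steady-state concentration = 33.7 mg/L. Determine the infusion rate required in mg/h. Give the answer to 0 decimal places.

77 mg/h

k = ln2 / t½ = 0.693147 / 13.4 = 0.05173 h⁻¹
CL = k × Vd = 0.05173 × 43.9 = 2.271 L/h
At steady state, infusion rate R₀ = Css × CL = 33.7 × 2.271 = 76.53 mg/h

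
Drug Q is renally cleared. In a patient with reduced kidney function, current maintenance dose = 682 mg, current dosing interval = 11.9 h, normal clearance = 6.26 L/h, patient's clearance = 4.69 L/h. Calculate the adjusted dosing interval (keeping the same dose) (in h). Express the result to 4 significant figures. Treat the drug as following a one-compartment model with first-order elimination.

To keep the same average steady-state level, dosing rate must scale with clearance.
CL ratio = 4.69 / 6.26 = 0.7492
New interval (same dose) = 11.9 / 0.7492 = 15.88 h

15.88 h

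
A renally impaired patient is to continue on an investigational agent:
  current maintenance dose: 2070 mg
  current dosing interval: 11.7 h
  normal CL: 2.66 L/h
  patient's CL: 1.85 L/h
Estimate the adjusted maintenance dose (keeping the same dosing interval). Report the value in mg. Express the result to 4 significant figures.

To keep the same average steady-state level, dosing rate must scale with clearance.
CL ratio = 1.85 / 2.66 = 0.6955
New dose (same interval) = 2070 × 0.6955 = 1440 mg

1440 mg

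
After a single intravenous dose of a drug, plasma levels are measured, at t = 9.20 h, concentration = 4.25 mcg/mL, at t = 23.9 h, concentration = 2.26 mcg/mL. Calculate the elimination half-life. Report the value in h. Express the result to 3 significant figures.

k = ln(C₁/C₂) / (t₂ − t₁) = ln(4.25/2.26) / (23.9 − 9.20)
  = 0.6316 / 14.70 = 0.04297 h⁻¹
t½ = ln2 / k = 0.693147 / 0.04297 = 16.13 h

16.1 h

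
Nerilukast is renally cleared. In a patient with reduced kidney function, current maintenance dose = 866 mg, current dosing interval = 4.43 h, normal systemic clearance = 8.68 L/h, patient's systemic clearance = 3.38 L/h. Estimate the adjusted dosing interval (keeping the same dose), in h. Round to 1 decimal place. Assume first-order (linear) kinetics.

To keep the same average steady-state level, dosing rate must scale with clearance.
CL ratio = 3.38 / 8.68 = 0.3894
New interval (same dose) = 4.43 / 0.3894 = 11.38 h

11.4 h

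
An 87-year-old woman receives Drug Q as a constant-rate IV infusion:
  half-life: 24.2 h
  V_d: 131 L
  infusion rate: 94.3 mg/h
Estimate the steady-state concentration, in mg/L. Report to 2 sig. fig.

k = ln2 / t½ = 0.693147 / 24.2 = 0.02864 h⁻¹
CL = k × Vd = 0.02864 × 131 = 3.752 L/h
At steady state Css = R₀ / CL = 94.3 / 3.752 = 25.13 mg/L

25 mg/L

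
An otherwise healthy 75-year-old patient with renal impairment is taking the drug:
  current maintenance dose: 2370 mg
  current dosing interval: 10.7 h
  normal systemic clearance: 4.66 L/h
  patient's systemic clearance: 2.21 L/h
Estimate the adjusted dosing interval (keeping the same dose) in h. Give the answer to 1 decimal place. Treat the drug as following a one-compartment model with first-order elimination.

To keep the same average steady-state level, dosing rate must scale with clearance.
CL ratio = 2.21 / 4.66 = 0.4742
New interval (same dose) = 10.7 / 0.4742 = 22.56 h

22.6 h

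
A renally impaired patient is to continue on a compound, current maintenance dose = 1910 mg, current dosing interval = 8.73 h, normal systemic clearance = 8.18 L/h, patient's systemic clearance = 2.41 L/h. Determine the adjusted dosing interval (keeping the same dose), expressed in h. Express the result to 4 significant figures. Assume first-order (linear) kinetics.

To keep the same average steady-state level, dosing rate must scale with clearance.
CL ratio = 2.41 / 8.18 = 0.2946
New interval (same dose) = 8.73 / 0.2946 = 29.63 h

29.63 h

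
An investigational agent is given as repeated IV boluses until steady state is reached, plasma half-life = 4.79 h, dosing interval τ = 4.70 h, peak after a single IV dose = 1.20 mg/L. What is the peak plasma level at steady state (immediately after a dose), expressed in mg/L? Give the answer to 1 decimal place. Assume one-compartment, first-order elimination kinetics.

2.4 mg/L

k = ln2 / t½ = 0.693147 / 4.79 = 0.1447 h⁻¹
e^(−kτ) = e^(−0.1447 × 4.70) = 0.5066
Accumulation ratio R = 1 / (1 − e^(−kτ)) = 1 / (1 − 0.5066) = 2.027
Steady-state peak = C₀ × R = 1.20 × 2.027 = 2.432 mg/L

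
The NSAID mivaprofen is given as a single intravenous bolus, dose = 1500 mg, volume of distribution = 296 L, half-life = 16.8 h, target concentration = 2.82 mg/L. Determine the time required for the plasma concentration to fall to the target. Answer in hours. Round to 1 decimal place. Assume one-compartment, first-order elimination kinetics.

C₀ = Dose / Vd = 1500 / 296 = 5.068 mg/L
k = ln2 / t½ = 0.693147 / 16.8 = 0.04126 h⁻¹
t = ln(C₀ / C) / k = ln(5.068 / 2.82) / 0.04126
  = ln(1.797) / 0.04126 = 0.5861 / 0.04126 = 14.21 h

14.2 h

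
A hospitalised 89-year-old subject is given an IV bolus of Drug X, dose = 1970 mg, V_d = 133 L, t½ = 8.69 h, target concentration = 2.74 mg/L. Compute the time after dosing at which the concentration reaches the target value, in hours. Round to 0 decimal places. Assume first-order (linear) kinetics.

C₀ = Dose / Vd = 1970 / 133 = 14.81 mg/L
k = ln2 / t½ = 0.693147 / 8.69 = 0.07976 h⁻¹
t = ln(C₀ / C) / k = ln(14.81 / 2.74) / 0.07976
  = ln(5.405) / 0.07976 = 1.687 / 0.07976 = 21.15 h

21 h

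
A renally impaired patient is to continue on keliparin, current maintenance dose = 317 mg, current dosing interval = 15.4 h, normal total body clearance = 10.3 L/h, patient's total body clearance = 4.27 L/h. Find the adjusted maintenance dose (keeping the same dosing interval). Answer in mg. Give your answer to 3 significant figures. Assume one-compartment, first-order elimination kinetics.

131 mg

To keep the same average steady-state level, dosing rate must scale with clearance.
CL ratio = 4.27 / 10.3 = 0.4146
New dose (same interval) = 317 × 0.4146 = 131.4 mg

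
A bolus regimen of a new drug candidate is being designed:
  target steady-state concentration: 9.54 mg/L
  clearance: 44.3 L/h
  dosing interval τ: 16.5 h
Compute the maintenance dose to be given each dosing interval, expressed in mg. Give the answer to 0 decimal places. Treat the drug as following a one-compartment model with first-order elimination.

At steady state, Dose/τ = Css × CL.
Dose = Css × CL × τ = 9.54 × 44.30 × 16.5 = 6973 mg

6973 mg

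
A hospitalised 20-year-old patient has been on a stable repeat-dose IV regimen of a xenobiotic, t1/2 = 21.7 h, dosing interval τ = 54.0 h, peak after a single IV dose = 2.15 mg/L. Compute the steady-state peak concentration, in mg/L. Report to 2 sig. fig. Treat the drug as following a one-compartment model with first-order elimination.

k = ln2 / t½ = 0.693147 / 21.7 = 0.03194 h⁻¹
e^(−kτ) = e^(−0.03194 × 54.0) = 0.1782
Accumulation ratio R = 1 / (1 − e^(−kτ)) = 1 / (1 − 0.1782) = 1.217
Steady-state peak = C₀ × R = 2.15 × 1.217 = 2.617 mg/L

2.6 mg/L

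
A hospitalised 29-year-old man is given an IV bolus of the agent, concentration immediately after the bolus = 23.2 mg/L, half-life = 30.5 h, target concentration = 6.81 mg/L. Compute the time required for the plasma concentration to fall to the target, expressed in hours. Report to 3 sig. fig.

k = ln2 / t½ = 0.693147 / 30.5 = 0.02273 h⁻¹
t = ln(C₀ / C) / k = ln(23.20 / 6.81) / 0.02273
  = ln(3.407) / 0.02273 = 1.226 / 0.02273 = 53.94 h

53.9 h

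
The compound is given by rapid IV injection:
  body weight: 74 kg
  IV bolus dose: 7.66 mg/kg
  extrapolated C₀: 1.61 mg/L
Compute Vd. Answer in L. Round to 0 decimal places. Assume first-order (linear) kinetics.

352 L

Dose = 7.66 × 74 = 566.8 mg
Vd = Dose / C₀ = 566.8 / 1.61 = 352.0 L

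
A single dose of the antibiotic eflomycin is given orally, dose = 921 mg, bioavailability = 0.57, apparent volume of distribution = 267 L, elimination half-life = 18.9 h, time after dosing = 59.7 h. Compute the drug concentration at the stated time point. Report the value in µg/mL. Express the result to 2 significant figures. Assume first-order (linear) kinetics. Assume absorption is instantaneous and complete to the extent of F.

Amount reaching circulation = F × Dose = 0.57 × 921.0 = 525.0 mg
C₀ = F·Dose / Vd = 525.0 / 267 = 1.966 mg/L
k = ln2 / t½ = 0.693147 / 18.9 = 0.03667 h⁻¹
C = C₀ · e^(−k·t) = 1.966 × e^(−0.03667 × 59.7)
  = 1.966 × 0.1120 = 0.2202 mg/L
(0.2202 mg/L = 0.2202 µg/mL)

0.22 µg/mL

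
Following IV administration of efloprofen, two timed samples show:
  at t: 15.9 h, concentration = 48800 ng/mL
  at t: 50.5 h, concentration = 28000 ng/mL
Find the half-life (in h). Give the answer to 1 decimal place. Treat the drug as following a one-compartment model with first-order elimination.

43.2 h

k = ln(C₁/C₂) / (t₂ − t₁) = ln(48800/28000) / (50.5 − 15.9)
  = 0.5555 / 34.60 = 0.01605 h⁻¹
t½ = ln2 / k = 0.693147 / 0.01605 = 43.19 h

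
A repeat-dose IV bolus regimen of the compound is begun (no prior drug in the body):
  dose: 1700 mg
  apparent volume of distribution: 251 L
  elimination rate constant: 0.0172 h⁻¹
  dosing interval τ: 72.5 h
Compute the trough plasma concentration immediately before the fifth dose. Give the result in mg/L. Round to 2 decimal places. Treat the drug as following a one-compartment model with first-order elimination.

C₀ per dose = Dose / Vd = 1700 / 251 = 6.773 mg/L
Fraction remaining after one interval: r = e^(−kτ) = e^(−0.01720 × 72.5) = 0.2874
Before dose 5, 4 doses have been given (aged 1τ, 2τ, 3τ, 4τ).
C_trough = C₀ × (r + r² + … + r^4) = C₀ × r(1−r^4)/(1−r)
        = 6.773 × 0.2874 × (1 − 0.006823) / (1 − 0.2874) = 2.713 mg/L

2.71 mg/L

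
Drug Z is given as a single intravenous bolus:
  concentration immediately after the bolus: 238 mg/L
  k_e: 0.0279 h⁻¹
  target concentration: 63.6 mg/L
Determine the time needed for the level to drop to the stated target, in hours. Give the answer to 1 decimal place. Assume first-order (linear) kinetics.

t = ln(C₀ / C) / k = ln(238.0 / 63.6) / 0.02790
  = ln(3.742) / 0.02790 = 1.320 / 0.02790 = 47.31 h

47.3 h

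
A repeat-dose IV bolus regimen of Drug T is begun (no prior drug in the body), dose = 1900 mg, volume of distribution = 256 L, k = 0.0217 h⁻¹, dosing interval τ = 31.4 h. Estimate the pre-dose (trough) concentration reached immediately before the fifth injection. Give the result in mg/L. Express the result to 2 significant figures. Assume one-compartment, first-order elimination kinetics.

7.1 mg/L

C₀ per dose = Dose / Vd = 1900 / 256 = 7.422 mg/L
Fraction remaining after one interval: r = e^(−kτ) = e^(−0.02170 × 31.4) = 0.5059
Before dose 5, 4 doses have been given (aged 1τ, 2τ, 3τ, 4τ).
C_trough = C₀ × (r + r² + … + r^4) = C₀ × r(1−r^4)/(1−r)
        = 7.422 × 0.5059 × (1 − 0.06550) / (1 − 0.5059) = 7.101 mg/L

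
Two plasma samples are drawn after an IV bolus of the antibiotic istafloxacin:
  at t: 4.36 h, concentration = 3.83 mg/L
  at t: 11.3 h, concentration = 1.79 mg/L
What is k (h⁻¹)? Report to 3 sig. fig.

k = ln(C₁/C₂) / (t₂ − t₁) = ln(3.83/1.79) / (11.3 − 4.36)
  = 0.7606 / 6.940 = 0.1096 h⁻¹

0.110 h⁻¹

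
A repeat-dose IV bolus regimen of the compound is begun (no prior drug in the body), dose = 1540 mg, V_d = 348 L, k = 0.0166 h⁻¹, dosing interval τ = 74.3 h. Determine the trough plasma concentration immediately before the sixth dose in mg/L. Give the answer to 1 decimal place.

C₀ per dose = Dose / Vd = 1540 / 348 = 4.425 mg/L
Fraction remaining after one interval: r = e^(−kτ) = e^(−0.01660 × 74.3) = 0.2913
Before dose 6, 5 doses have been given (aged 1τ, 2τ, 3τ, 4τ, 5τ).
C_trough = C₀ × (r + r² + … + r^5) = C₀ × r(1−r^5)/(1−r)
        = 4.425 × 0.2913 × (1 − 0.002098) / (1 − 0.2913) = 1.815 mg/L

1.8 mg/L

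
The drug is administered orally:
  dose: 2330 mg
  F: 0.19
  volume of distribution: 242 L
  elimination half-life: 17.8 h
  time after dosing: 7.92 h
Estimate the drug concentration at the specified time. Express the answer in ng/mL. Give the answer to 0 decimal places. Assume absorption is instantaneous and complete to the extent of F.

1344 ng/mL

Amount reaching circulation = F × Dose = 0.19 × 2330 = 442.7 mg
C₀ = F·Dose / Vd = 442.7 / 242 = 1.829 mg/L
k = ln2 / t½ = 0.693147 / 17.8 = 0.03894 h⁻¹
C = C₀ · e^(−k·t) = 1.829 × e^(−0.03894 × 7.92)
  = 1.829 × 0.7346 = 1.344 mg/L
Convert: 1.344 mg/L × 1000 = 1344 ng/mL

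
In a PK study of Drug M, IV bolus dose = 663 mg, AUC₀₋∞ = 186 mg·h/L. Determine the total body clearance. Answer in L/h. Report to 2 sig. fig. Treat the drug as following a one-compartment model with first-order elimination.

CL = Dose / AUC = 663 / 186 = 3.565 L/h

3.6 L/h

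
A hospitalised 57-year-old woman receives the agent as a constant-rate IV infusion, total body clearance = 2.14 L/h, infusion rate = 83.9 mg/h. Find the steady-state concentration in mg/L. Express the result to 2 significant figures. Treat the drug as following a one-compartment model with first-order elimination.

39 mg/L

At steady state Css = R₀ / CL = 83.9 / 2.140 = 39.21 mg/L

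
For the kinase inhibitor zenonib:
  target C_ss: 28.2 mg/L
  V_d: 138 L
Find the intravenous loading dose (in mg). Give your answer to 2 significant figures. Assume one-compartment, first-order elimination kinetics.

3900 mg

LD = Css × Vd = 28.2 × 138 = 3892 mg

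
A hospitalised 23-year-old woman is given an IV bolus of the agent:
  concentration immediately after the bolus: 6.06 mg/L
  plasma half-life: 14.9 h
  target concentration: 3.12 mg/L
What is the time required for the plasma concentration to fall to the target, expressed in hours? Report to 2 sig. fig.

14 h

k = ln2 / t½ = 0.693147 / 14.9 = 0.04652 h⁻¹
t = ln(C₀ / C) / k = ln(6.060 / 3.12) / 0.04652
  = ln(1.942) / 0.04652 = 0.6637 / 0.04652 = 14.27 h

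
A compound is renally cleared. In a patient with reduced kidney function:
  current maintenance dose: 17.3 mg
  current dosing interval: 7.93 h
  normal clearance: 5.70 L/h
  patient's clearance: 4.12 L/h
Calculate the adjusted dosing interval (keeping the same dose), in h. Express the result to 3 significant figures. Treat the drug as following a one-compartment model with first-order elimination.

11.0 h

To keep the same average steady-state level, dosing rate must scale with clearance.
CL ratio = 4.12 / 5.70 = 0.7228
New interval (same dose) = 7.93 / 0.7228 = 10.97 h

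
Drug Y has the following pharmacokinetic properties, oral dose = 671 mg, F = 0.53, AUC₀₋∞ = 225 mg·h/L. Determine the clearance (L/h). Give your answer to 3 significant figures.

CL = F·Dose / AUC = 0.53 × 671 / 225 = 1.581 L/h

1.58 L/h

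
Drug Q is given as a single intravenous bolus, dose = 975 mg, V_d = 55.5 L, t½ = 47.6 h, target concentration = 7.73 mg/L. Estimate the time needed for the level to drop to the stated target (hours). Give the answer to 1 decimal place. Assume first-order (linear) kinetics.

C₀ = Dose / Vd = 975.0 / 55.5 = 17.57 mg/L
k = ln2 / t½ = 0.693147 / 47.6 = 0.01456 h⁻¹
t = ln(C₀ / C) / k = ln(17.57 / 7.73) / 0.01456
  = ln(2.273) / 0.01456 = 0.8211 / 0.01456 = 56.39 h

56.4 h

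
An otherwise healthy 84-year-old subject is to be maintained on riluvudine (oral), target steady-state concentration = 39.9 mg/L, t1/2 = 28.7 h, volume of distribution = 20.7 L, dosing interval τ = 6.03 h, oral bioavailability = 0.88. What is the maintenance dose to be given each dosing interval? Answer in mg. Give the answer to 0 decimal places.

k = ln2 / t½ = 0.693147 / 28.7 = 0.02415 h⁻¹
CL = k × Vd = 0.02415 × 20.7 = 0.4999 L/h
At steady state, F × (Dose/τ) = Css × CL.
Dose = Css × CL × τ / F = 39.9 × 0.4999 × 6.03 / 0.88 = 136.7 mg

137 mg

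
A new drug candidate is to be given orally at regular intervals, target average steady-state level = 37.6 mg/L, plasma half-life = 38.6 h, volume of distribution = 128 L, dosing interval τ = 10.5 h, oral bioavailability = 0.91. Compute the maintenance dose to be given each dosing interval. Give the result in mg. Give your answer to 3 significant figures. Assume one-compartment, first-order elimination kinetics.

997 mg

k = ln2 / t½ = 0.693147 / 38.6 = 0.01796 h⁻¹
CL = k × Vd = 0.01796 × 128 = 2.299 L/h
At steady state, F × (Dose/τ) = Css × CL.
Dose = Css × CL × τ / F = 37.6 × 2.299 × 10.5 / 0.91 = 997.4 mg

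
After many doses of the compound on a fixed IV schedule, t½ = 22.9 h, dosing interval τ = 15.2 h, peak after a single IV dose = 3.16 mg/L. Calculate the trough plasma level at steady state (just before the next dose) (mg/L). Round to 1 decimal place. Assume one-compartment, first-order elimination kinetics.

k = ln2 / t½ = 0.693147 / 22.9 = 0.03027 h⁻¹
e^(−kτ) = e^(−0.03027 × 15.2) = 0.6312
Accumulation ratio R = 1 / (1 − e^(−kτ)) = 1 / (1 − 0.6312) = 2.711
Steady-state trough = C₀ × R × e^(−kτ) = 3.16 × 2.711 × 0.6312 = 5.407 mg/L

5.4 mg/L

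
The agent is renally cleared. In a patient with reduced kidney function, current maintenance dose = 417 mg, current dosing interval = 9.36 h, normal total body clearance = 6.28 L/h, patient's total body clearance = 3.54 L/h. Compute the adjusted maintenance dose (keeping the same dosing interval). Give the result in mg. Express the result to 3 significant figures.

235 mg

To keep the same average steady-state level, dosing rate must scale with clearance.
CL ratio = 3.54 / 6.28 = 0.5637
New dose (same interval) = 417 × 0.5637 = 235.1 mg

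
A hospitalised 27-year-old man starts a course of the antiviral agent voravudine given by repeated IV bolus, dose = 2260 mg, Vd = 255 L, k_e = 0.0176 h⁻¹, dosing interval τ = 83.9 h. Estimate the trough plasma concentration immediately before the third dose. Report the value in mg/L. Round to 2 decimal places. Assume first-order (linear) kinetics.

2.49 mg/L

C₀ per dose = Dose / Vd = 2260 / 255 = 8.863 mg/L
Fraction remaining after one interval: r = e^(−kτ) = e^(−0.01760 × 83.9) = 0.2284
Before dose 3, 2 doses have been given (aged 1τ, 2τ).
C_trough = C₀ × (r + r²) = 8.863 × (0.2284 + 0.05217) = 2.487 mg/L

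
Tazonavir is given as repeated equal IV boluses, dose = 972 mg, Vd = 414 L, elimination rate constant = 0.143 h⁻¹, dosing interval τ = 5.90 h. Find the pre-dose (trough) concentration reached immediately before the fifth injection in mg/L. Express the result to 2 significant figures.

C₀ per dose = Dose / Vd = 972 / 414 = 2.348 mg/L
Fraction remaining after one interval: r = e^(−kτ) = e^(−0.1430 × 5.90) = 0.4301
Before dose 5, 4 doses have been given (aged 1τ, 2τ, 3τ, 4τ).
C_trough = C₀ × (r + r² + … + r^4) = C₀ × r(1−r^4)/(1−r)
        = 2.348 × 0.4301 × (1 − 0.03422) / (1 − 0.4301) = 1.711 mg/L

1.7 mg/L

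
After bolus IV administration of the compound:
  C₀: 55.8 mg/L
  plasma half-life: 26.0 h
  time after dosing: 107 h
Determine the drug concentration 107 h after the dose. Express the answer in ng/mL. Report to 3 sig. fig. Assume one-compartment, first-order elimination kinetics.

k = ln2 / t½ = 0.693147 / 26.0 = 0.02666 h⁻¹
C = C₀ · e^(−k·t) = 55.80 × e^(−0.02666 × 107)
  = 55.80 × 0.05769 = 3.219 mg/L
Convert: 3.219 mg/L × 1000 = 3219 ng/mL

3220 ng/mL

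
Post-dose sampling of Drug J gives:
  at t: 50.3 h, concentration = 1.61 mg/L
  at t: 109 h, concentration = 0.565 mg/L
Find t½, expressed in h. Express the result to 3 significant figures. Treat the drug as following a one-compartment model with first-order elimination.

38.9 h

k = ln(C₁/C₂) / (t₂ − t₁) = ln(1.61/0.565) / (109 − 50.3)
  = 1.047 / 58.70 = 0.01784 h⁻¹
t½ = ln2 / k = 0.693147 / 0.01784 = 38.85 h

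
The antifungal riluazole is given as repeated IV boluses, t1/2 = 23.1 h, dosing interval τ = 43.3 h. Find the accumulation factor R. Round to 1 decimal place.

k = ln2 / t½ = 0.693147 / 23.1 = 0.03001 h⁻¹
e^(−kτ) = e^(−0.03001 × 43.3) = 0.2727
Accumulation ratio R = 1 / (1 − e^(−kτ)) = 1 / (1 − 0.2727) = 1.375

1.4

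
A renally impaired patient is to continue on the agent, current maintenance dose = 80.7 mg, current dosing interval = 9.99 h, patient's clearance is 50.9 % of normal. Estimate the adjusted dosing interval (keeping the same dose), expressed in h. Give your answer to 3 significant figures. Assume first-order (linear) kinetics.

To keep the same average steady-state level, dosing rate must scale with clearance.
CL ratio = 50.9 / 100 = 0.5090
New interval (same dose) = 9.99 / 0.5090 = 19.63 h

19.6 h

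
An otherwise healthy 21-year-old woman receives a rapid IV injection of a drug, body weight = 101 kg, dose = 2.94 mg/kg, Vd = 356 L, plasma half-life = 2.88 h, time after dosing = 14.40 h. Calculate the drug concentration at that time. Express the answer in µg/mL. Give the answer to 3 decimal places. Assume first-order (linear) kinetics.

0.026 µg/mL

Total dose = 2.94 × 101 = 296.9 mg
C₀ = Dose / Vd = 296.9 / 356 = 0.8340 mg/L
k = ln2 / t½ = 0.693147 / 2.88 = 0.2407 h⁻¹
t / t½ = 14.40 / 2.88 = 5 half-lives
C = C₀ × (1/2)^5 = 0.8340 × 0.03125 = 0.02606 mg/L
(0.02606 mg/L = 0.02606 µg/mL)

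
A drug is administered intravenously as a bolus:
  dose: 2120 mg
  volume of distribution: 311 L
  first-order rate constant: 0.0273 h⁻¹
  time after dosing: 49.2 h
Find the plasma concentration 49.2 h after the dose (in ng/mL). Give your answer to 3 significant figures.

C₀ = Dose / Vd = 2120 / 311 = 6.817 mg/L
C = C₀ · e^(−k·t) = 6.817 × e^(−0.02730 × 49.2)
  = 6.817 × 0.2610 = 1.779 mg/L
Convert: 1.779 mg/L × 1000 = 1779 ng/mL

1780 ng/mL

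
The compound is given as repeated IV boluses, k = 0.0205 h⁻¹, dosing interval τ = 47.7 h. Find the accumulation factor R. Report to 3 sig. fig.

1.60

e^(−kτ) = e^(−0.02050 × 47.7) = 0.3761
Accumulation ratio R = 1 / (1 − e^(−kτ)) = 1 / (1 − 0.3761) = 1.603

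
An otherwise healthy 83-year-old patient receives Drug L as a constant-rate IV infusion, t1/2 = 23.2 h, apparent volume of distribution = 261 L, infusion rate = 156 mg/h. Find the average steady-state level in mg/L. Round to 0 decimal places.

k = ln2 / t½ = 0.693147 / 23.2 = 0.02988 h⁻¹
CL = k × Vd = 0.02988 × 261 = 7.799 L/h
At steady state Css = R₀ / CL = 156 / 7.799 = 20.00 mg/L

20 mg/L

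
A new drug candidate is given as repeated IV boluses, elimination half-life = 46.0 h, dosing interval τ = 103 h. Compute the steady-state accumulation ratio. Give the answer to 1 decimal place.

1.3

k = ln2 / t½ = 0.693147 / 46.0 = 0.01507 h⁻¹
e^(−kτ) = e^(−0.01507 × 103) = 0.2118
Accumulation ratio R = 1 / (1 − e^(−kτ)) = 1 / (1 − 0.2118) = 1.269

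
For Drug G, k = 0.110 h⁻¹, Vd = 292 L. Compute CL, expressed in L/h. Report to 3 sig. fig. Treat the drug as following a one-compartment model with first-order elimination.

CL = k × Vd = 0.110 × 292 = 32.12 L/h

32.1 L/h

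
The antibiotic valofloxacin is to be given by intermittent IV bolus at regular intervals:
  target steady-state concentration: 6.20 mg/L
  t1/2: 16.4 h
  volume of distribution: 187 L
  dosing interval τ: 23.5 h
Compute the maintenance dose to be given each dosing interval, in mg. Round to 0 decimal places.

1152 mg

k = ln2 / t½ = 0.693147 / 16.4 = 0.04227 h⁻¹
CL = k × Vd = 0.04227 × 187 = 7.904 L/h
At steady state, Dose/τ = Css × CL.
Dose = Css × CL × τ = 6.20 × 7.904 × 23.5 = 1152 mg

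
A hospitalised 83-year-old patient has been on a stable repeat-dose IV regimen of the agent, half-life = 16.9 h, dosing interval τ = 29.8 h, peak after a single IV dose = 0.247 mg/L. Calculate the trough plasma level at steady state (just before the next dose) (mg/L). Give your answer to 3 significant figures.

k = ln2 / t½ = 0.693147 / 16.9 = 0.04101 h⁻¹
e^(−kτ) = e^(−0.04101 × 29.8) = 0.2946
Accumulation ratio R = 1 / (1 − e^(−kτ)) = 1 / (1 − 0.2946) = 1.418
Steady-state trough = C₀ × R × e^(−kτ) = 0.247 × 1.418 × 0.2946 = 0.1032 mg/L

0.103 mg/L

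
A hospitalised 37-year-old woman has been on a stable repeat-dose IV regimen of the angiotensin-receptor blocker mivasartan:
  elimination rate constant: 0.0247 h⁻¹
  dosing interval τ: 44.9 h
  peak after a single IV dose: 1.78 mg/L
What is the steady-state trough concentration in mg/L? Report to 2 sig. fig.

e^(−kτ) = e^(−0.02470 × 44.9) = 0.3299
Accumulation ratio R = 1 / (1 − e^(−kτ)) = 1 / (1 − 0.3299) = 1.492
Steady-state trough = C₀ × R × e^(−kτ) = 1.78 × 1.492 × 0.3299 = 0.8761 mg/L

0.88 mg/L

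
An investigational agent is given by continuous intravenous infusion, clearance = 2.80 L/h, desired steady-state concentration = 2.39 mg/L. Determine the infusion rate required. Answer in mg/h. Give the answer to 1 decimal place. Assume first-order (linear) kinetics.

At steady state, infusion rate R₀ = Css × CL = 2.39 × 2.800 = 6.692 mg/h

6.7 mg/h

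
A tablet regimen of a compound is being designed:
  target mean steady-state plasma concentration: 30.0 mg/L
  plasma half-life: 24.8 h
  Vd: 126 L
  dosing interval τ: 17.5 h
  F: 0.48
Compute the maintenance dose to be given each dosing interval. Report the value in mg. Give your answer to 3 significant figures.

3850 mg

k = ln2 / t½ = 0.693147 / 24.8 = 0.02795 h⁻¹
CL = k × Vd = 0.02795 × 126 = 3.522 L/h
At steady state, F × (Dose/τ) = Css × CL.
Dose = Css × CL × τ / F = 30.0 × 3.522 × 17.5 / 0.48 = 3852 mg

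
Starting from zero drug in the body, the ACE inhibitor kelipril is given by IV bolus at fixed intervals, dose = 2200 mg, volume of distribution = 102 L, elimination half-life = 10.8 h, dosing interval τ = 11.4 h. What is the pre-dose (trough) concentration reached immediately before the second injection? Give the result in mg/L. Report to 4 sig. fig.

C₀ per dose = Dose / Vd = 2200 / 102 = 21.57 mg/L
k = ln2 / t½ = 0.693147 / 10.8 = 0.06418 h⁻¹
Fraction remaining after one interval: r = e^(−kτ) = e^(−0.06418 × 11.4) = 0.4811
Before dose 2, 1 dose has been given (aged 1τ).
C_trough = C₀ × r = 21.57 × 0.4811 = 10.38 mg/L

10.38 mg/L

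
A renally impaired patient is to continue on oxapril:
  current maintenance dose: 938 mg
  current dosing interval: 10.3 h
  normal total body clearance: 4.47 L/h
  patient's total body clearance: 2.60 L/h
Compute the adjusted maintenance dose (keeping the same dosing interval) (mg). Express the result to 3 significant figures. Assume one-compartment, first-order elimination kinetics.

To keep the same average steady-state level, dosing rate must scale with clearance.
CL ratio = 2.60 / 4.47 = 0.5817
New dose (same interval) = 938 × 0.5817 = 545.6 mg

546 mg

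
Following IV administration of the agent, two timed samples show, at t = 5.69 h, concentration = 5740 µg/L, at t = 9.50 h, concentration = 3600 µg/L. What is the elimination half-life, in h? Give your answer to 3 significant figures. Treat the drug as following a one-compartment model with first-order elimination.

5.66 h

k = ln(C₁/C₂) / (t₂ − t₁) = ln(5740/3600) / (9.50 − 5.69)
  = 0.4665 / 3.810 = 0.1224 h⁻¹
t½ = ln2 / k = 0.693147 / 0.1224 = 5.663 h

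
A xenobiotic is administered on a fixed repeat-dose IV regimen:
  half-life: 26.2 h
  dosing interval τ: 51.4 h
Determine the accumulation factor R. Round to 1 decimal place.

k = ln2 / t½ = 0.693147 / 26.2 = 0.02646 h⁻¹
e^(−kτ) = e^(−0.02646 × 51.4) = 0.2566
Accumulation ratio R = 1 / (1 − e^(−kτ)) = 1 / (1 − 0.2566) = 1.345

1.3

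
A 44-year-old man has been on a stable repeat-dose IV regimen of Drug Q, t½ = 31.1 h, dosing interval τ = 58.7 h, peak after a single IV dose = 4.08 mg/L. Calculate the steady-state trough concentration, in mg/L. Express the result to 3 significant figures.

k = ln2 / t½ = 0.693147 / 31.1 = 0.02229 h⁻¹
e^(−kτ) = e^(−0.02229 × 58.7) = 0.2702
Accumulation ratio R = 1 / (1 − e^(−kτ)) = 1 / (1 − 0.2702) = 1.370
Steady-state trough = C₀ × R × e^(−kτ) = 4.08 × 1.370 × 0.2702 = 1.510 mg/L

1.51 mg/L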